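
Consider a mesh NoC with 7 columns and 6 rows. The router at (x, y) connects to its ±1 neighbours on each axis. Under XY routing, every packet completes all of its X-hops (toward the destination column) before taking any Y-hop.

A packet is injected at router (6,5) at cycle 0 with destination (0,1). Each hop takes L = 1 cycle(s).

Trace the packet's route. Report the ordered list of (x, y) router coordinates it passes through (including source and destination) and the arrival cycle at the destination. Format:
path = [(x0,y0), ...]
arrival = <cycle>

#0 — 6,5 | c0
#1 — 5,5 | c1 | W
#2 — 4,5 | c2 | W
#3 — 3,5 | c3 | W
#4 — 2,5 | c4 | W
#5 — 1,5 | c5 | W
#6 — 0,5 | c6 | W
#7 — 0,4 | c7 | S
#8 — 0,3 | c8 | S
#9 — 0,2 | c9 | S
#10 — 0,1 | c10 | S

path = [(6,5), (5,5), (4,5), (3,5), (2,5), (1,5), (0,5), (0,4), (0,3), (0,2), (0,1)]
arrival = 10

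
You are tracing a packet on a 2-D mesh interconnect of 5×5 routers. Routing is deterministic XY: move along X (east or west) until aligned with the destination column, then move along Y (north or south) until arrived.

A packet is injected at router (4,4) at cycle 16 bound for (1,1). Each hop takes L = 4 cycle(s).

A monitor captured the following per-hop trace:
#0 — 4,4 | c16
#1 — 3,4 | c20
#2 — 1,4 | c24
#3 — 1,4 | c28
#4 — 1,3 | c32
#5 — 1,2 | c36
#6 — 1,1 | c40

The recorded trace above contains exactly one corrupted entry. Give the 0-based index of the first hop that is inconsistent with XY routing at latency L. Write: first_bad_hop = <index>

  1: Δx=-1 Δy=+0 Δt=4 [ok]
  2: Δx=-2 Δy=+0 Δt=4 [BAD: non-unit step]

first_bad_hop = 2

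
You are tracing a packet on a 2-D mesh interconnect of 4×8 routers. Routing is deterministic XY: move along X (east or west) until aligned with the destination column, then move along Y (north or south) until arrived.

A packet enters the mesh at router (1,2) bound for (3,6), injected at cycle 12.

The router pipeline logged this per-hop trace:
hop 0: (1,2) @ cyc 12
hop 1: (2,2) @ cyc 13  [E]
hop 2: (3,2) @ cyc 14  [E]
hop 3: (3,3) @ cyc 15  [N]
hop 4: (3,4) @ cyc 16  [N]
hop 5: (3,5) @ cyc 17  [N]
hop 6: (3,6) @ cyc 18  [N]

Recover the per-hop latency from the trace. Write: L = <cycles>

cyc[1] − cyc[0] = 13 − 12 = 1.
One hop costs L cycles, so L = 1.

L = 1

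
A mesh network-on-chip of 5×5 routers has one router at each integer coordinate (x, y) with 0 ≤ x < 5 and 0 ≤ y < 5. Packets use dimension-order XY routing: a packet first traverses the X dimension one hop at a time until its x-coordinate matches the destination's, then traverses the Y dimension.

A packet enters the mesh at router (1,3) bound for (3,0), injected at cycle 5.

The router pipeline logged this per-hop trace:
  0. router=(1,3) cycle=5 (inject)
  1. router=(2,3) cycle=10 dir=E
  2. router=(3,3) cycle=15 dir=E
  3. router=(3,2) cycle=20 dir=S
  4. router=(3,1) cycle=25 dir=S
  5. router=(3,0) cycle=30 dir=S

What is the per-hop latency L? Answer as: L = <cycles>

L = 5

Between hops 0 and 1 the cycle counter advances 10 − 5 = 5.
That increment is L by definition: L = 5.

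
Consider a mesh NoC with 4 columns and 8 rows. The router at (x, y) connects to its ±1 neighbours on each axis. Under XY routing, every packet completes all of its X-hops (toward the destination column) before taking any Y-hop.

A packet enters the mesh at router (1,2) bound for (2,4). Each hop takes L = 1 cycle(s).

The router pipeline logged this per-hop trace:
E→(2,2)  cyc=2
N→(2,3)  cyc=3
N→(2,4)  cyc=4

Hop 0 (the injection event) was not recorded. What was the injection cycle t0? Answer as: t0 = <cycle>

Hop 1 reached at cycle 2; hop k is at t0 + k·L.
Therefore t0 = 2 − L = 1.

t0 = 1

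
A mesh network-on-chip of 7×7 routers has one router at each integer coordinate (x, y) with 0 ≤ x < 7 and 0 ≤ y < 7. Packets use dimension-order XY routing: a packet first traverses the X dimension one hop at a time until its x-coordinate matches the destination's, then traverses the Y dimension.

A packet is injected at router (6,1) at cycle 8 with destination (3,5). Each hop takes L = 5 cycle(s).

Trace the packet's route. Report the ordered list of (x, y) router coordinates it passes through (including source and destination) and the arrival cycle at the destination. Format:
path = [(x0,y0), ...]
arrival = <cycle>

src (6,1)  cyc=8
W→(5,1)  cyc=13
W→(4,1)  cyc=18
W→(3,1)  cyc=23
N→(3,2)  cyc=28
N→(3,3)  cyc=33
N→(3,4)  cyc=38
N→(3,5)  cyc=43

path = [(6,1), (5,1), (4,1), (3,1), (3,2), (3,3), (3,4), (3,5)]
arrival = 43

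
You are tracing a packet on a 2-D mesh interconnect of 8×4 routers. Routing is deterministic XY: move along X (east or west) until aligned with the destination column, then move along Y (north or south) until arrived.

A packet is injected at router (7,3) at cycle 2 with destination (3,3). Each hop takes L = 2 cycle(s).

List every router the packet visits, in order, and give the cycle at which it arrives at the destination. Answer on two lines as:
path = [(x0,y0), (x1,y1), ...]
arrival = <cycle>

path = [(7,3), (6,3), (5,3), (4,3), (3,3)]
arrival = 10

  0. router=(7,3) cycle=2 (inject)
  1. router=(6,3) cycle=4 dir=W
  2. router=(5,3) cycle=6 dir=W
  3. router=(4,3) cycle=8 dir=W
  4. router=(3,3) cycle=10 dir=W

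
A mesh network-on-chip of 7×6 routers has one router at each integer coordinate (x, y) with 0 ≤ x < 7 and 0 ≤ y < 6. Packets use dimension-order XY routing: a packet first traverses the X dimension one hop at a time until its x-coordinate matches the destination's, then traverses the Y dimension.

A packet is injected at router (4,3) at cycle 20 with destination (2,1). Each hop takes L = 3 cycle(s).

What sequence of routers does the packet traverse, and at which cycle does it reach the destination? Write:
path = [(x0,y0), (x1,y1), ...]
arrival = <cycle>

t=20: at (4,3)
t=23: at (3,3) after W
t=26: at (2,3) after W
t=29: at (2,2) after S
t=32: at (2,1) after S

path = [(4,3), (3,3), (2,3), (2,2), (2,1)]
arrival = 32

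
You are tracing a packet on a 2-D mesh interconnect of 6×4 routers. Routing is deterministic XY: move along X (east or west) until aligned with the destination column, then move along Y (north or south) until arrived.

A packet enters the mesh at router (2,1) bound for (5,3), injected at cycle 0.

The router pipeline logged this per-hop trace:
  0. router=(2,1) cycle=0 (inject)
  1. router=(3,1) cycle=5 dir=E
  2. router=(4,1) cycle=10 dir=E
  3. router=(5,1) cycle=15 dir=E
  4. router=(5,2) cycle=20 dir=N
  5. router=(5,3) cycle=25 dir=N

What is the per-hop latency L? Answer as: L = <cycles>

Δcyc across hop 0→1: 5 − 0 = 5.
Per-hop latency L = Δcyc = 5.

L = 5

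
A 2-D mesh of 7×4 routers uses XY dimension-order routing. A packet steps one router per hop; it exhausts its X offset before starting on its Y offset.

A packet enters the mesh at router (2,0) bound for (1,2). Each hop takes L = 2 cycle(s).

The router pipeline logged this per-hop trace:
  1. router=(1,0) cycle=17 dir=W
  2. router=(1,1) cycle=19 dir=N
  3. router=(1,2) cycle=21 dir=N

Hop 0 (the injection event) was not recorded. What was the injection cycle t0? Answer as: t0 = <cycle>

The first recorded entry is hop 1 at cycle 17.
So t0 = 17 − 1·2 = 15.

t0 = 15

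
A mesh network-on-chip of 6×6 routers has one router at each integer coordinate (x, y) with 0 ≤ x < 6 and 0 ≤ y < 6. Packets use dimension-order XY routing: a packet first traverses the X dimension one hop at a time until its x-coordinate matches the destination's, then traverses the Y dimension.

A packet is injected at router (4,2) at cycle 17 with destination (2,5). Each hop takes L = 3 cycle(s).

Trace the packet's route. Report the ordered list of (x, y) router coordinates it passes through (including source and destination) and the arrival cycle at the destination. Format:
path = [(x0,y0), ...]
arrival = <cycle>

path = [(4,2), (3,2), (2,2), (2,3), (2,4), (2,5)]
arrival = 32

#0 — 4,2 | c17
#1 — 3,2 | c20 | W
#2 — 2,2 | c23 | W
#3 — 2,3 | c26 | N
#4 — 2,4 | c29 | N
#5 — 2,5 | c32 | N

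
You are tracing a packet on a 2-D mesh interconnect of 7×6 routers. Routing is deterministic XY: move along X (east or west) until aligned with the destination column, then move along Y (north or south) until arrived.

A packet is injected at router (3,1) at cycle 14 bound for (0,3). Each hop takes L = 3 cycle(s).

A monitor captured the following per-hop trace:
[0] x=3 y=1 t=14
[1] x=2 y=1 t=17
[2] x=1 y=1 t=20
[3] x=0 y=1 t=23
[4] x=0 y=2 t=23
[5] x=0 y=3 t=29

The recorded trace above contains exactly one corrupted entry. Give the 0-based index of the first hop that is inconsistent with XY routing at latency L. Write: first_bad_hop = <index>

first_bad_hop = 4

check 1→ d=(-1,0) cyc+3: ok
check 2→ d=(-1,0) cyc+3: ok
check 3→ d=(-1,0) cyc+3: ok
check 4→ d=(0,1) cyc+0: BAD: Δcyc=0≠L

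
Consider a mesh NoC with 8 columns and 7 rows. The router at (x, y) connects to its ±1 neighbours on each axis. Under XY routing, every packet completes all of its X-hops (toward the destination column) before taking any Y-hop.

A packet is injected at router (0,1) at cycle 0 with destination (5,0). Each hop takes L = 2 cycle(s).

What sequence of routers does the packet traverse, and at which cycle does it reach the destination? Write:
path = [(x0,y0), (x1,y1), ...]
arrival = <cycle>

path = [(0,1), (1,1), (2,1), (3,1), (4,1), (5,1), (5,0)]
arrival = 12

[0] x=0 y=1 t=0
[1] x=1 y=1 t=2 →E
[2] x=2 y=1 t=4 →E
[3] x=3 y=1 t=6 →E
[4] x=4 y=1 t=8 →E
[5] x=5 y=1 t=10 →E
[6] x=5 y=0 t=12 →S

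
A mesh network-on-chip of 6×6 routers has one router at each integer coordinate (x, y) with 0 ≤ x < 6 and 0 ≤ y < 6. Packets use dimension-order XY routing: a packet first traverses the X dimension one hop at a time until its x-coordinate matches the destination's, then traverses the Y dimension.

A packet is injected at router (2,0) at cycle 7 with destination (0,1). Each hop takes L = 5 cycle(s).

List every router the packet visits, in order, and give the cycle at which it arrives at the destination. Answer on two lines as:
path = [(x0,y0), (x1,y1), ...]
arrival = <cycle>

path = [(2,0), (1,0), (0,0), (0,1)]
arrival = 22

#0 — 2,0 | c7
#1 — 1,0 | c12 | W
#2 — 0,0 | c17 | W
#3 — 0,1 | c22 | N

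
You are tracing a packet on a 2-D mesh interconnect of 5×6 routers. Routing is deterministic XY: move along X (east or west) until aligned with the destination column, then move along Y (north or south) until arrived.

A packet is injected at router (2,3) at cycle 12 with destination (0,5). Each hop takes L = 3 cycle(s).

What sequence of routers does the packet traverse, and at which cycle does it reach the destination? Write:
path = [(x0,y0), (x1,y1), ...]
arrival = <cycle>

src (2,3)  cyc=12
W→(1,3)  cyc=15
W→(0,3)  cyc=18
N→(0,4)  cyc=21
N→(0,5)  cyc=24

path = [(2,3), (1,3), (0,3), (0,4), (0,5)]
arrival = 24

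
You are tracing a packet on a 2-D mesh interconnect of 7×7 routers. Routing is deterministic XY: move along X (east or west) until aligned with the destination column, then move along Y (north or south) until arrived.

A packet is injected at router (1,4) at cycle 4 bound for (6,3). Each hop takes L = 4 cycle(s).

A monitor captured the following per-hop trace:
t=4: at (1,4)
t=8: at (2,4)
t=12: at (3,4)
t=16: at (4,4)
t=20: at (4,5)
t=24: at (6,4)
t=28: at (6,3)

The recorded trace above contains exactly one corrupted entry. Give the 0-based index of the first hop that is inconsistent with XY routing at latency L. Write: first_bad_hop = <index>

first_bad_hop = 4

hop 1: step (+1,+0), +4 cyc — ok
hop 2: step (+1,+0), +4 cyc — ok
hop 3: step (+1,+0), +4 cyc — ok
hop 4: step (+0,+1), +4 cyc — BAD: Y-move but x=4≠6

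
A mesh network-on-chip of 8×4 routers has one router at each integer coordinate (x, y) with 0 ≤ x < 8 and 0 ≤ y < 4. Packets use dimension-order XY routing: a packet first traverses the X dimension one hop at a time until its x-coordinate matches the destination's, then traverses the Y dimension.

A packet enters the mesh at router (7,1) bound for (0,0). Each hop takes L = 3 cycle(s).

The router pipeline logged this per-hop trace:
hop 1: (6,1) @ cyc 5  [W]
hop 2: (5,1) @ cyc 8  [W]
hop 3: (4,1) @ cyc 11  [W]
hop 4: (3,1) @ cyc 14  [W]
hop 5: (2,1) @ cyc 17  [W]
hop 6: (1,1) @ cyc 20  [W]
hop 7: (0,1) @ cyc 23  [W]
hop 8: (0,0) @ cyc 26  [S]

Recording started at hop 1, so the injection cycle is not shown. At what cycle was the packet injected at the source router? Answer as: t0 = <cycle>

t0 = 2

The first recorded entry is hop 1 at cycle 5.
t0 = cyc[1] − L = 5 − 3 = 2.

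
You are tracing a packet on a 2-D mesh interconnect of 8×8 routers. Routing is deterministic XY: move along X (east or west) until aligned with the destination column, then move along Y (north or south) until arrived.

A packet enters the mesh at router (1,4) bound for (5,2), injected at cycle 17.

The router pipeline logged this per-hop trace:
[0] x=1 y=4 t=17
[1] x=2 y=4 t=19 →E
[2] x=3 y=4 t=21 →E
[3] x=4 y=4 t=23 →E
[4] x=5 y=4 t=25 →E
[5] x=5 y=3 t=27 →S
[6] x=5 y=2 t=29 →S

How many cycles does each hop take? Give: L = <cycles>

Δcyc across hop 0→1: 19 − 17 = 2.
Each hop adds L, hence L = 2.

L = 2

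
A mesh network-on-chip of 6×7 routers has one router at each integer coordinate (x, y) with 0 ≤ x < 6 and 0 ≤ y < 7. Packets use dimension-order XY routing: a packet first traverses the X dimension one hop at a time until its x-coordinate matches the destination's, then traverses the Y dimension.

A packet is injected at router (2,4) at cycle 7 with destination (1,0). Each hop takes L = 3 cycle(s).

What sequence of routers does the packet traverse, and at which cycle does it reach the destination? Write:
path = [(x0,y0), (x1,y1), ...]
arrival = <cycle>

path = [(2,4), (1,4), (1,3), (1,2), (1,1), (1,0)]
arrival = 22

t=7: at (2,4)
t=10: at (1,4) after W
t=13: at (1,3) after S
t=16: at (1,2) after S
t=19: at (1,1) after S
t=22: at (1,0) after S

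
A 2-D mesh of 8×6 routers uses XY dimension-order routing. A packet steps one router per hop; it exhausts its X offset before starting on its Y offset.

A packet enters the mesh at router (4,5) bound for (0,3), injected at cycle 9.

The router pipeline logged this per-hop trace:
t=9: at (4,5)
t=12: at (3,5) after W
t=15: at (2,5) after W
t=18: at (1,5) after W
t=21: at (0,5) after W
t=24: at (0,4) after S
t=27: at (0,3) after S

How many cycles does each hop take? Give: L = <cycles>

Between hops 0 and 1 the cycle counter advances 12 − 9 = 3.
One hop costs L cycles, so L = 3.

L = 3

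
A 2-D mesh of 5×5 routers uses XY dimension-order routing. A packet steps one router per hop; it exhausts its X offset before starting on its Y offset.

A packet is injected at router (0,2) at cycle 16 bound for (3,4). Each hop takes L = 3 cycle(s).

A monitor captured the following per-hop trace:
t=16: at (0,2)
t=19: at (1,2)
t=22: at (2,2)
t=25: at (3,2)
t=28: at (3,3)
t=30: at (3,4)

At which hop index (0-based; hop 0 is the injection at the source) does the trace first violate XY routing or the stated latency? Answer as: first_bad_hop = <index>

  1: Δx=+1 Δy=+0 Δt=3 [ok]
  2: Δx=+1 Δy=+0 Δt=3 [ok]
  3: Δx=+1 Δy=+0 Δt=3 [ok]
  4: Δx=+0 Δy=+1 Δt=3 [ok]
  5: Δx=+0 Δy=+1 Δt=2 [BAD: Δcyc=2≠L]

first_bad_hop = 5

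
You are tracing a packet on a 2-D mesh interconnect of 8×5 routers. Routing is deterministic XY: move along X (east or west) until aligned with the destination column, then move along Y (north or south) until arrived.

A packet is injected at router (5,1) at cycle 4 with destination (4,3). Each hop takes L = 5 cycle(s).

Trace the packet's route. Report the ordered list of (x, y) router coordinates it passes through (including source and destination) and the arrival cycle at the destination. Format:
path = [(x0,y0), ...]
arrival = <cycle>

[0] x=5 y=1 t=4
[1] x=4 y=1 t=9 →W
[2] x=4 y=2 t=14 →N
[3] x=4 y=3 t=19 →N

path = [(5,1), (4,1), (4,2), (4,3)]
arrival = 19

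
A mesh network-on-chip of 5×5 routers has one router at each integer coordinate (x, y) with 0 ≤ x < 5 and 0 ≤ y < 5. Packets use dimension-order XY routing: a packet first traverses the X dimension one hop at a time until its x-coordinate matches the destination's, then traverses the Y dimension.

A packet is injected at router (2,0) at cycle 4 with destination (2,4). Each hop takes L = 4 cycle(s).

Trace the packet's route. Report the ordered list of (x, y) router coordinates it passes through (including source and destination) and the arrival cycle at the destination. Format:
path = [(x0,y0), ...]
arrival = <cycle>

hop 0: (2,0) @ cyc 4
hop 1: (2,1) @ cyc 8  [N]
hop 2: (2,2) @ cyc 12  [N]
hop 3: (2,3) @ cyc 16  [N]
hop 4: (2,4) @ cyc 20  [N]

path = [(2,0), (2,1), (2,2), (2,3), (2,4)]
arrival = 20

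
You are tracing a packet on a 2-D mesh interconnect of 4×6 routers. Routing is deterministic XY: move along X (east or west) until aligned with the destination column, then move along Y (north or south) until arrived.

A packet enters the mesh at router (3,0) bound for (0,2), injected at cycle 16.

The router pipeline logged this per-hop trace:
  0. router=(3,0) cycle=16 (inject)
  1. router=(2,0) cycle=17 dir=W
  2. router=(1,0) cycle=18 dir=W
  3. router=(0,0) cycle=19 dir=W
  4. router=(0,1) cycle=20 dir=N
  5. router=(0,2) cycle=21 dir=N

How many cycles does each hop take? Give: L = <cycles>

L = 1

Between hops 0 and 1 the cycle counter advances 17 − 16 = 1.
One hop costs L cycles, so L = 1.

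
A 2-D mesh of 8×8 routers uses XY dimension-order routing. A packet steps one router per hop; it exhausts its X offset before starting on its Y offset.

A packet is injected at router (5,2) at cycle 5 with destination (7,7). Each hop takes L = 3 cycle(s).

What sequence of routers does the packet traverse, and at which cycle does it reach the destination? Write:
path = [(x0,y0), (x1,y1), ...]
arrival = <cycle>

path = [(5,2), (6,2), (7,2), (7,3), (7,4), (7,5), (7,6), (7,7)]
arrival = 26

t=5: at (5,2)
t=8: at (6,2) after E
t=11: at (7,2) after E
t=14: at (7,3) after N
t=17: at (7,4) after N
t=20: at (7,5) after N
t=23: at (7,6) after N
t=26: at (7,7) after N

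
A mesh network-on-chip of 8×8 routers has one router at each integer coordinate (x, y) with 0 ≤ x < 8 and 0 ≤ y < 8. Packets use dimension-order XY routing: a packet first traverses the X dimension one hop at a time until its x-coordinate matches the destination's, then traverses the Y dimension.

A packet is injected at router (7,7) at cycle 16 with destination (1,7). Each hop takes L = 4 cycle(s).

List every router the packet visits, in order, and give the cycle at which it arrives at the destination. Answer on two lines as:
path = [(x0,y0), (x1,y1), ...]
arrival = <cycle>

#0 — 7,7 | c16
#1 — 6,7 | c20 | W
#2 — 5,7 | c24 | W
#3 — 4,7 | c28 | W
#4 — 3,7 | c32 | W
#5 — 2,7 | c36 | W
#6 — 1,7 | c40 | W

path = [(7,7), (6,7), (5,7), (4,7), (3,7), (2,7), (1,7)]
arrival = 40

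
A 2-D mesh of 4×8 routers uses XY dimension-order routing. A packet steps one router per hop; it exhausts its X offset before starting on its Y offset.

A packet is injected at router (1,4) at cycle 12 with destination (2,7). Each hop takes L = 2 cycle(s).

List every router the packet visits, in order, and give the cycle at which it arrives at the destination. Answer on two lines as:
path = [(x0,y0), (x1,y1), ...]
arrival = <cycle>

path = [(1,4), (2,4), (2,5), (2,6), (2,7)]
arrival = 20

hop 0: (1,4) @ cyc 12
hop 1: (2,4) @ cyc 14  [E]
hop 2: (2,5) @ cyc 16  [N]
hop 3: (2,6) @ cyc 18  [N]
hop 4: (2,7) @ cyc 20  [N]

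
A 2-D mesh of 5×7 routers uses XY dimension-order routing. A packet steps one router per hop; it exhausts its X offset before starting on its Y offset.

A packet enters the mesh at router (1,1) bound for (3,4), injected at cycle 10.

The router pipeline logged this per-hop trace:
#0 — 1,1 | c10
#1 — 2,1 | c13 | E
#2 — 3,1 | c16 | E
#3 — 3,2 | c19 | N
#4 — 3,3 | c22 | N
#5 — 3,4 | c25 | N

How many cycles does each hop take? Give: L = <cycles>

cyc[1] − cyc[0] = 13 − 10 = 3.
Per-hop latency L = Δcyc = 3.

L = 3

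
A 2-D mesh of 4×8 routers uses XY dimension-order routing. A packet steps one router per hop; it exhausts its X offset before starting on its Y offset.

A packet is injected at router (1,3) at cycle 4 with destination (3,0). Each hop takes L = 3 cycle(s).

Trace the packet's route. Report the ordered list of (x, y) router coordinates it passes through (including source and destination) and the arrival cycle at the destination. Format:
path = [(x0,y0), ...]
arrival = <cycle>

path = [(1,3), (2,3), (3,3), (3,2), (3,1), (3,0)]
arrival = 19

src (1,3)  cyc=4
E→(2,3)  cyc=7
E→(3,3)  cyc=10
S→(3,2)  cyc=13
S→(3,1)  cyc=16
S→(3,0)  cyc=19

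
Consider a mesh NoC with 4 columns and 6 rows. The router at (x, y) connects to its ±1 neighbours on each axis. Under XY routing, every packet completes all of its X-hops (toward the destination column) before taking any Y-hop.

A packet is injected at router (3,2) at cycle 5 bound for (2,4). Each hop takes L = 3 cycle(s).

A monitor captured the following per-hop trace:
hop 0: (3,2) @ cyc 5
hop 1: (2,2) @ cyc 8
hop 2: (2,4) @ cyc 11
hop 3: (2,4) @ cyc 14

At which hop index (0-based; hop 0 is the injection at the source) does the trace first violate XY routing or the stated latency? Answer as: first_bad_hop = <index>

first_bad_hop = 2

  1: Δx=-1 Δy=+0 Δt=3 [ok]
  2: Δx=+0 Δy=+2 Δt=3 [BAD: non-unit step]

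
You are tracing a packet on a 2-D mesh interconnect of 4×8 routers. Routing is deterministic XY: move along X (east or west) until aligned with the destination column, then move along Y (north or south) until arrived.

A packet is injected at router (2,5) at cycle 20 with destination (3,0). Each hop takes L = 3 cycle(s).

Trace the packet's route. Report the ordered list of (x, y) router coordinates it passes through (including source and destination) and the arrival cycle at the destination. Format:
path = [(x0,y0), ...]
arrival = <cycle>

path = [(2,5), (3,5), (3,4), (3,3), (3,2), (3,1), (3,0)]
arrival = 38

  0. router=(2,5) cycle=20 (inject)
  1. router=(3,5) cycle=23 dir=E
  2. router=(3,4) cycle=26 dir=S
  3. router=(3,3) cycle=29 dir=S
  4. router=(3,2) cycle=32 dir=S
  5. router=(3,1) cycle=35 dir=S
  6. router=(3,0) cycle=38 dir=S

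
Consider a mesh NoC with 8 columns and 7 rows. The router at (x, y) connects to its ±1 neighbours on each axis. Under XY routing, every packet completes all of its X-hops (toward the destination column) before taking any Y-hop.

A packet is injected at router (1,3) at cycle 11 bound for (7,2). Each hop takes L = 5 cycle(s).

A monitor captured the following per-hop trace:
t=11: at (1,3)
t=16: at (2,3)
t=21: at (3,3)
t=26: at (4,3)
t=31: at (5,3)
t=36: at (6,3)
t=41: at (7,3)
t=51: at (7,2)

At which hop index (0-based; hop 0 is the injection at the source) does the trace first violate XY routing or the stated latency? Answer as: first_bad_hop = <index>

hop 1: step (+1,+0), +5 cyc — ok
hop 2: step (+1,+0), +5 cyc — ok
hop 3: step (+1,+0), +5 cyc — ok
hop 4: step (+1,+0), +5 cyc — ok
hop 5: step (+1,+0), +5 cyc — ok
hop 6: step (+1,+0), +5 cyc — ok
hop 7: step (+0,-1), +10 cyc — BAD: Δcyc=10≠L

first_bad_hop = 7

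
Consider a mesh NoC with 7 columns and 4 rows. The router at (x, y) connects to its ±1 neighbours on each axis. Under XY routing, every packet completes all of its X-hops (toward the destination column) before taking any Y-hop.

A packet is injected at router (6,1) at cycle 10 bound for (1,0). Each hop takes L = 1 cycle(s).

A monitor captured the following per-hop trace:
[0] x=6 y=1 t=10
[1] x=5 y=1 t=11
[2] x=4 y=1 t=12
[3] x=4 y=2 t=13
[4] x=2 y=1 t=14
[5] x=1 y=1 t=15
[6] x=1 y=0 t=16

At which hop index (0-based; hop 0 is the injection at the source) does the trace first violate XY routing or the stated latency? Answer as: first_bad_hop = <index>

first_bad_hop = 3

check 1→ d=(-1,0) cyc+1: ok
check 2→ d=(-1,0) cyc+1: ok
check 3→ d=(0,1) cyc+1: BAD: Y-move but x=4≠1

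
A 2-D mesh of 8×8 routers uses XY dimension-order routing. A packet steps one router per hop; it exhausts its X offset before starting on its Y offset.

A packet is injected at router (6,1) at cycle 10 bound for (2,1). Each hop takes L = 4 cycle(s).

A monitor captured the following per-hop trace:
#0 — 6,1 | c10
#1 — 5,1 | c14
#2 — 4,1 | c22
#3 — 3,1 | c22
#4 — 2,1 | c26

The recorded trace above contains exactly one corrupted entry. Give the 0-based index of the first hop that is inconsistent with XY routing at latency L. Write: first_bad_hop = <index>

  1: Δx=-1 Δy=+0 Δt=4 [ok]
  2: Δx=-1 Δy=+0 Δt=8 [BAD: Δcyc=8≠L]

first_bad_hop = 2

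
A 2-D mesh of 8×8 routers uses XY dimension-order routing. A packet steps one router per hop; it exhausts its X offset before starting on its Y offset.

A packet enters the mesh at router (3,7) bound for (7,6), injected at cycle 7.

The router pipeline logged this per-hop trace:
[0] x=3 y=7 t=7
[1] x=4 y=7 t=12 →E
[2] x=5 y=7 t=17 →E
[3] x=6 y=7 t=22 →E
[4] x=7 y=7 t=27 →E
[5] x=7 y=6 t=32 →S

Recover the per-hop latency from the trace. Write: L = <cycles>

L = 5

Between hops 0 and 1 the cycle counter advances 12 − 7 = 5.
Each hop adds L, hence L = 5.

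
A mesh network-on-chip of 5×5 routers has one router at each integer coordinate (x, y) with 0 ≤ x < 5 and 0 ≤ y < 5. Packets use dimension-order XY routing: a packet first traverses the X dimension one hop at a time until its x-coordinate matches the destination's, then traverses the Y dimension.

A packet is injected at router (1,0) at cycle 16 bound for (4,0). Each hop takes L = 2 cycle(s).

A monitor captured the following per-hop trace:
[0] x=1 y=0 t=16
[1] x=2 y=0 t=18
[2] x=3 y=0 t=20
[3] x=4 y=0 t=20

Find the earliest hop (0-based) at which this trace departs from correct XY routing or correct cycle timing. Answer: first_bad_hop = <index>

check 1→ d=(1,0) cyc+2: ok
check 2→ d=(1,0) cyc+2: ok
check 3→ d=(1,0) cyc+0: BAD: Δcyc=0≠L

first_bad_hop = 3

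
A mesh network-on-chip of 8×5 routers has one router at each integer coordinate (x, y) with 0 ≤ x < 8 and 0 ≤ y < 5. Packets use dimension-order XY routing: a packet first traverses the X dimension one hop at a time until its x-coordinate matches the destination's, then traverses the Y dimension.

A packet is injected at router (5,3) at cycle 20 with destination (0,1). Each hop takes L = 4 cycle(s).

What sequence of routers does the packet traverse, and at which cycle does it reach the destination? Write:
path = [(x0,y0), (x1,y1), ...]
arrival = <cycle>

[0] x=5 y=3 t=20
[1] x=4 y=3 t=24 →W
[2] x=3 y=3 t=28 →W
[3] x=2 y=3 t=32 →W
[4] x=1 y=3 t=36 →W
[5] x=0 y=3 t=40 →W
[6] x=0 y=2 t=44 →S
[7] x=0 y=1 t=48 →S

path = [(5,3), (4,3), (3,3), (2,3), (1,3), (0,3), (0,2), (0,1)]
arrival = 48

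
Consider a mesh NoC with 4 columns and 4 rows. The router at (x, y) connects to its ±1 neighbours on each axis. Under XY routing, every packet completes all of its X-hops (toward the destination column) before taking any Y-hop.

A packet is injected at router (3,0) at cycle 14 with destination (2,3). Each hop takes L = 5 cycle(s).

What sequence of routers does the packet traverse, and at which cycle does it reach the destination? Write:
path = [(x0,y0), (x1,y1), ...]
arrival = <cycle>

path = [(3,0), (2,0), (2,1), (2,2), (2,3)]
arrival = 34

#0 — 3,0 | c14
#1 — 2,0 | c19 | W
#2 — 2,1 | c24 | N
#3 — 2,2 | c29 | N
#4 — 2,3 | c34 | N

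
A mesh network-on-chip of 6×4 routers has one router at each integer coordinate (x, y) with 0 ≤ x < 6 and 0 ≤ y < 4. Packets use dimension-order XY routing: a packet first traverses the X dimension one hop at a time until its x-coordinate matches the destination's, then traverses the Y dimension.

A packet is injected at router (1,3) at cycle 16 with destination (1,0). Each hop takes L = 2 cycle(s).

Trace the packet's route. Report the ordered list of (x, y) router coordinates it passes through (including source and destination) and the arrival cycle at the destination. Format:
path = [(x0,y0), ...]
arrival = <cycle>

path = [(1,3), (1,2), (1,1), (1,0)]
arrival = 22

t=16: at (1,3)
t=18: at (1,2) after S
t=20: at (1,1) after S
t=22: at (1,0) after S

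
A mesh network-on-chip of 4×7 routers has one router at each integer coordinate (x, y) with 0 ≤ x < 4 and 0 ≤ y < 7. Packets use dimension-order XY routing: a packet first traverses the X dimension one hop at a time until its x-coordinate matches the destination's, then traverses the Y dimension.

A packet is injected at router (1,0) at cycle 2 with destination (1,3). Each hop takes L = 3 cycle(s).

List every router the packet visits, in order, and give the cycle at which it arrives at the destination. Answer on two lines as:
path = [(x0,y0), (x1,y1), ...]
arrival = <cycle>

path = [(1,0), (1,1), (1,2), (1,3)]
arrival = 11

  0. router=(1,0) cycle=2 (inject)
  1. router=(1,1) cycle=5 dir=N
  2. router=(1,2) cycle=8 dir=N
  3. router=(1,3) cycle=11 dir=N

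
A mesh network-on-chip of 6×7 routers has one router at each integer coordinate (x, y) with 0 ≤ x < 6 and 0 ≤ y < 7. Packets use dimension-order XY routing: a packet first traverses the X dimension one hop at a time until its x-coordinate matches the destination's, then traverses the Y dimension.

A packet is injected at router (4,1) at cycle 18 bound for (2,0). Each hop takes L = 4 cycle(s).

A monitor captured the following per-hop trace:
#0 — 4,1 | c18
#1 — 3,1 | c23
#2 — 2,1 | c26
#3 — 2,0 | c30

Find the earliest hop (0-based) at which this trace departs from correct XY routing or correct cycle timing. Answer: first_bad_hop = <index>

first_bad_hop = 1

check 1→ d=(-1,0) cyc+5: BAD: Δcyc=5≠L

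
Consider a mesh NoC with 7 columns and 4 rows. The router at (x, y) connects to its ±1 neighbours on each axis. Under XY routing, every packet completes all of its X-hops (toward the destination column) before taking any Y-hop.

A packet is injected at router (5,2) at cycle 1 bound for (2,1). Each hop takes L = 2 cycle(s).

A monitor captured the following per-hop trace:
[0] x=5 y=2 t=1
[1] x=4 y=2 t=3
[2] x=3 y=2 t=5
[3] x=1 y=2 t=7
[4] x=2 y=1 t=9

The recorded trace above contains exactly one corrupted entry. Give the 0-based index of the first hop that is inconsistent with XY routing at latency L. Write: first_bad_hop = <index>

  1: Δx=-1 Δy=+0 Δt=2 [ok]
  2: Δx=-1 Δy=+0 Δt=2 [ok]
  3: Δx=-2 Δy=+0 Δt=2 [BAD: non-unit step]

first_bad_hop = 3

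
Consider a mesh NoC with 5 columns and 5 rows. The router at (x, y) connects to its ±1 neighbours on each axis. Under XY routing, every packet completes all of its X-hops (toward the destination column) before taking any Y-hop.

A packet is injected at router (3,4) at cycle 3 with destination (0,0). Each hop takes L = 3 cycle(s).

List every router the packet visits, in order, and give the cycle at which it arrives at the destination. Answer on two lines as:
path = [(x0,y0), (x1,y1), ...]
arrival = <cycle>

#0 — 3,4 | c3
#1 — 2,4 | c6 | W
#2 — 1,4 | c9 | W
#3 — 0,4 | c12 | W
#4 — 0,3 | c15 | S
#5 — 0,2 | c18 | S
#6 — 0,1 | c21 | S
#7 — 0,0 | c24 | S

path = [(3,4), (2,4), (1,4), (0,4), (0,3), (0,2), (0,1), (0,0)]
arrival = 24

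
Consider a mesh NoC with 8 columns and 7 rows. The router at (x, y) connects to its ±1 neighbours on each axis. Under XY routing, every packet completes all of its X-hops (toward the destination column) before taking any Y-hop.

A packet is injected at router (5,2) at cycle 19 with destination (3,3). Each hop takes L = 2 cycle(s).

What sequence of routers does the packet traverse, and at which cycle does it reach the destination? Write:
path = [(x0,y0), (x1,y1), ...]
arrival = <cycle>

t=19: at (5,2)
t=21: at (4,2) after W
t=23: at (3,2) after W
t=25: at (3,3) after N

path = [(5,2), (4,2), (3,2), (3,3)]
arrival = 25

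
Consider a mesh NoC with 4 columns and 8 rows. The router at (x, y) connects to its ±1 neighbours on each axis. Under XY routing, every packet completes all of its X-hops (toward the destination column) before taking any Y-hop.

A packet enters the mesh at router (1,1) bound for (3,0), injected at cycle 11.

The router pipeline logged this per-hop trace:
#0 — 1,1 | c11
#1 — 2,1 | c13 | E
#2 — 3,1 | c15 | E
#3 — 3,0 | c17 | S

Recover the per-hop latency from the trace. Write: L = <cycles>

From hop 0 (11) to hop 1 (13): +2 cycles.
Each hop adds L, hence L = 2.

L = 2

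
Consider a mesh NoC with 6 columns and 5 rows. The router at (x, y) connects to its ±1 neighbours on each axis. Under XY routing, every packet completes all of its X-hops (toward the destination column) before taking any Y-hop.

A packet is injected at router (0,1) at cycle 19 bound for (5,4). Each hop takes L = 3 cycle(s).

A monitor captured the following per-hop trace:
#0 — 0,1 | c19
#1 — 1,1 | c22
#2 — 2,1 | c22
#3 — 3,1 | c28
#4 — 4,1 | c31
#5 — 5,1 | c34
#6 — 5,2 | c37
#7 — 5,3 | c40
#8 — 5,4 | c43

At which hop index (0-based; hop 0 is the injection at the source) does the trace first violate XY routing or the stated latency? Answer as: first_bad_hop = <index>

  1: Δx=+1 Δy=+0 Δt=3 [ok]
  2: Δx=+1 Δy=+0 Δt=0 [BAD: Δcyc=0≠L]

first_bad_hop = 2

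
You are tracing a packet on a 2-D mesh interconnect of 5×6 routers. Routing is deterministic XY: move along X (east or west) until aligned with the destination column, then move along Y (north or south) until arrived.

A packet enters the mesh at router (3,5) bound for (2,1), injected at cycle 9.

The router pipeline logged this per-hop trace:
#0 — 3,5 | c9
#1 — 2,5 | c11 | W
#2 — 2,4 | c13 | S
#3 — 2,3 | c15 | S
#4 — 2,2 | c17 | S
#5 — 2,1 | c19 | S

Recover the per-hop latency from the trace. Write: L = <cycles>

L = 2

cyc[1] − cyc[0] = 11 − 9 = 2.
That increment is L by definition: L = 2.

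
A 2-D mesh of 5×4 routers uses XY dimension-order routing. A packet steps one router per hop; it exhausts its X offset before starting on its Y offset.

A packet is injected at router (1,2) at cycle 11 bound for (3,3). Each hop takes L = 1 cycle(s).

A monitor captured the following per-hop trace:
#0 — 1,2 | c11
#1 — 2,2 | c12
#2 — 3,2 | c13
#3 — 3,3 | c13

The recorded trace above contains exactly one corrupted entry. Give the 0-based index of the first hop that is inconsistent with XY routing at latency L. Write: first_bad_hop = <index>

hop 1: step (+1,+0), +1 cyc — ok
hop 2: step (+1,+0), +1 cyc — ok
hop 3: step (+0,+1), +0 cyc — BAD: Δcyc=0≠L

first_bad_hop = 3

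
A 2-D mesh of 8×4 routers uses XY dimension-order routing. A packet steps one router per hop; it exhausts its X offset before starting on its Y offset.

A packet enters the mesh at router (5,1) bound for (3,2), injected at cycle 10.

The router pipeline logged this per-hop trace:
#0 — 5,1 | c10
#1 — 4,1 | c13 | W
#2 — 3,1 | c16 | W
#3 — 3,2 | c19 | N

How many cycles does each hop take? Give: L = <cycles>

cyc[1] − cyc[0] = 13 − 10 = 3.
That increment is L by definition: L = 3.

L = 3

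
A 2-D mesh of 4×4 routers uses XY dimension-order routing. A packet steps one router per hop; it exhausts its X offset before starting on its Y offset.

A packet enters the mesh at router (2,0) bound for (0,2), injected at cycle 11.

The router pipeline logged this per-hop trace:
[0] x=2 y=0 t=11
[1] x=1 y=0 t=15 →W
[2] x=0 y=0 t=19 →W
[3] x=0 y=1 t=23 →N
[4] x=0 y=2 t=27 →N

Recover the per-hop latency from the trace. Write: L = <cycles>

L = 4

cyc[1] − cyc[0] = 15 − 11 = 4.
Per-hop latency L = Δcyc = 4.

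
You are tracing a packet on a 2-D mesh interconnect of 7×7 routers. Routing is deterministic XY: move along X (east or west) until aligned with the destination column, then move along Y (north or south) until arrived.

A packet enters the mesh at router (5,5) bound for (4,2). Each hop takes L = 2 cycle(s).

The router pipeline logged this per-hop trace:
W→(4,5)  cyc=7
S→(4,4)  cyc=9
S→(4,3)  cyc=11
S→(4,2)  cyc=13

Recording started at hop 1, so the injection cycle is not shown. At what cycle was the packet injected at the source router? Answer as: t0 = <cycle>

At hop 1 the cycle is 7; in general cyc_k = t0 + kL.
t0 = cyc[1] − L = 7 − 2 = 5.

t0 = 5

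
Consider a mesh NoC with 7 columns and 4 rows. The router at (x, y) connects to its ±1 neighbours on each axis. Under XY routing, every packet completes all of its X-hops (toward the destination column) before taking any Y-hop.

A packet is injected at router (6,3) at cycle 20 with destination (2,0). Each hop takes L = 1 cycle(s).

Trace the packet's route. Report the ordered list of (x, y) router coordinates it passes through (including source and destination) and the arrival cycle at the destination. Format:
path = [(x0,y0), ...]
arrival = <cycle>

path = [(6,3), (5,3), (4,3), (3,3), (2,3), (2,2), (2,1), (2,0)]
arrival = 27

  0. router=(6,3) cycle=20 (inject)
  1. router=(5,3) cycle=21 dir=W
  2. router=(4,3) cycle=22 dir=W
  3. router=(3,3) cycle=23 dir=W
  4. router=(2,3) cycle=24 dir=W
  5. router=(2,2) cycle=25 dir=S
  6. router=(2,1) cycle=26 dir=S
  7. router=(2,0) cycle=27 dir=S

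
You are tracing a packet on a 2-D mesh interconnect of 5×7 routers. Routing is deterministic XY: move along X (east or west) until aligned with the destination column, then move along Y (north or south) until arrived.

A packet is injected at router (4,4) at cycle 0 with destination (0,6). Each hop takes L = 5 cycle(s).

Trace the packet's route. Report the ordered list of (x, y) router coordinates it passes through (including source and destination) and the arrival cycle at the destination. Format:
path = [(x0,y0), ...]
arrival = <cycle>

path = [(4,4), (3,4), (2,4), (1,4), (0,4), (0,5), (0,6)]
arrival = 30

#0 — 4,4 | c0
#1 — 3,4 | c5 | W
#2 — 2,4 | c10 | W
#3 — 1,4 | c15 | W
#4 — 0,4 | c20 | W
#5 — 0,5 | c25 | N
#6 — 0,6 | c30 | N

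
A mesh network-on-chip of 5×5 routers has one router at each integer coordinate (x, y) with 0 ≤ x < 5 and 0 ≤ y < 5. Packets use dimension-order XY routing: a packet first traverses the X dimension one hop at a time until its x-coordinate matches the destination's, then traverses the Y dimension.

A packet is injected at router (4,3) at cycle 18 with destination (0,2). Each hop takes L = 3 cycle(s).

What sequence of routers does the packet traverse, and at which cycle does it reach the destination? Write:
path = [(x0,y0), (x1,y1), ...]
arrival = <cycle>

#0 — 4,3 | c18
#1 — 3,3 | c21 | W
#2 — 2,3 | c24 | W
#3 — 1,3 | c27 | W
#4 — 0,3 | c30 | W
#5 — 0,2 | c33 | S

path = [(4,3), (3,3), (2,3), (1,3), (0,3), (0,2)]
arrival = 33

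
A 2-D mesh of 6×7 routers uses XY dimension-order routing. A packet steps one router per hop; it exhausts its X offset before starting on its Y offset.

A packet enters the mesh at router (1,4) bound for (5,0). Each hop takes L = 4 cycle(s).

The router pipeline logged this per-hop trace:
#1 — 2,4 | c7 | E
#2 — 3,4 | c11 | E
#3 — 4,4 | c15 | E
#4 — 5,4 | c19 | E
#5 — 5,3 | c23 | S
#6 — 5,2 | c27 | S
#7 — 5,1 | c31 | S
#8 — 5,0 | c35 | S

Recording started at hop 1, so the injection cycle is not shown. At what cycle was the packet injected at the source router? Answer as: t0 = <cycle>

t0 = 3

At hop 1 the cycle is 7; in general cyc_k = t0 + kL.
t0 = cyc[1] − L = 7 − 4 = 3.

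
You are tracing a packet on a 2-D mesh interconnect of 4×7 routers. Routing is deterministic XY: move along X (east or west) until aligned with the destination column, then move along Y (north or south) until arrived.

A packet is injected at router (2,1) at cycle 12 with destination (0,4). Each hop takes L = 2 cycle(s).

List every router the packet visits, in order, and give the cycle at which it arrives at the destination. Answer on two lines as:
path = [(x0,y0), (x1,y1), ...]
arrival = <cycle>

[0] x=2 y=1 t=12
[1] x=1 y=1 t=14 →W
[2] x=0 y=1 t=16 →W
[3] x=0 y=2 t=18 →N
[4] x=0 y=3 t=20 →N
[5] x=0 y=4 t=22 →N

path = [(2,1), (1,1), (0,1), (0,2), (0,3), (0,4)]
arrival = 22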